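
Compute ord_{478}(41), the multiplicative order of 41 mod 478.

238

ord(41) | φ(478) = φ(2)·φ(239) = 1·238 = 238 = 2 · 7 · 17.
Divisors of 238: 1, 2, 7, 14, 17, 34, 119, 238.
Compute 41^d (mod 478) for the divisors d until we hit 1:
41^1 ≡ 41 (mod 478)
41^2 ≡ 247 (mod 478)
41^7 ≡ 199 (mod 478)
41^14 ≡ 405 (mod 478)
41^17 ≡ 195 (mod 478)
41^34 ≡ 263 (mod 478)
41^119 ≡ 477 (mod 478)
41^238 ≡ 1 (mod 478) ✓
The smallest such exponent is 238, so the order of 41 is 238.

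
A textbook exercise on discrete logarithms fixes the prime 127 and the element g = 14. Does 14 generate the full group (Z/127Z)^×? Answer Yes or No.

Yes

φ(127) = 127 − 1 = 126 = 2 · 3^2 · 7.
14 is a primitive root mod 127 iff 14^(φ(127)/q) ≢ 1 for every prime q | φ(127), i.e. q ∈ {2, 3, 7}.
14^63 ≡ 126 (mod 127)  [q = 2: ≢ 1 ✓]
14^42 ≡ 107 (mod 127)  [q = 3: ≢ 1 ✓]
14^18 ≡ 8 (mod 127)  [q = 7: ≢ 1 ✓]
None equal 1, so ord_127(14) = 126: 14 is a primitive root.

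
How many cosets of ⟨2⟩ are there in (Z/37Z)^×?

1

Since 2 ∈ (Z/37Z)^×, its order divides φ(37) = 37 − 1 = 36 = 2^2 · 3^2.
Divisors of 36: 1, 2, 3, 4, 6, 9, 12, 18, 36.
Test each divisor d:
2^1 ≡ 2 (mod 37)
2^2 ≡ 4 (mod 37)
2^3 ≡ 8 (mod 37)
2^4 ≡ 16 (mod 37)
2^6 ≡ 27 (mod 37)
2^9 ≡ 31 (mod 37)
2^12 ≡ 26 (mod 37)
2^18 ≡ 36 (mod 37)
2^36 ≡ 1 (mod 37) ✓
Thus |⟨2⟩| = ord(2) = 36.
[(Z/37Z)^× : ⟨2⟩] = 36/36 = 1.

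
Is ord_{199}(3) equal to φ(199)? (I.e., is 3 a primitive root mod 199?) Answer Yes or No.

Yes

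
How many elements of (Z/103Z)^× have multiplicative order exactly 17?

φ(103) = 103 − 1 = 102 = 2 · 3 · 17.
(Z/103Z)^× is cyclic (|G| = 102); a cyclic group of order m has exactly φ(d) elements of each order d | m, and none otherwise.
17 | 102, and φ(17) = 17 − 1 = 16.

16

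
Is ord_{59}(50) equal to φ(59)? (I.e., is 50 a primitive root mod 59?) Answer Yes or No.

Yes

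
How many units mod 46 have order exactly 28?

φ(46) = φ(2)·φ(23) = 1·22 = 22 = 2 · 11.
Since (Z/46Z)^× is cyclic of order 22, the number of elements of order d is φ(d) when d | 22 and 0 otherwise.
28 does not divide 22, so no element of (Z/46Z)^× has order 28.

0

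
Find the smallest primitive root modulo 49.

φ(49) = φ(7^2) = 7·(7−1) = 42 = 2 · 3 · 7.
Test candidates g = 2, 3, … against the prime factors q ∈ {2, 3, 7} of φ(49): g is a generator iff g^(42/q) ≢ 1 for every such q.
g = 2: 2^21 ≡ 1 — hits 1, so not a primitive root.
g = 3: 3^21 ≡ 48; 3^14 ≡ 30; 3^6 ≡ 43 — none is 1, so 3 is a primitive root.
So 3 is the smallest generator of (Z/49Z)^×.

3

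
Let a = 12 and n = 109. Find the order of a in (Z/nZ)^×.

ord(12) | φ(109) = 109 − 1 = 108 = 2^2 · 3^3.
Divisors of 108: 1, 2, 3, 4, 6, 9, 12, 18, 27, 36, 54, 108.
Test each divisor d:
12^1 ≡ 12 (mod 109)
12^2 ≡ 35 (mod 109)
12^3 ≡ 93 (mod 109)
12^4 ≡ 26 (mod 109)
12^6 ≡ 38 (mod 109)
12^9 ≡ 46 (mod 109)
12^12 ≡ 27 (mod 109)
12^18 ≡ 45 (mod 109)
12^27 ≡ 108 (mod 109)
12^36 ≡ 63 (mod 109)
12^54 ≡ 1 (mod 109) ✓
Hence ord(12) = 54.

54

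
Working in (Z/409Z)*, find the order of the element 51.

68

The order of 51 must divide φ(409) = 409 − 1 = 408 = 2^3 · 3 · 17.
Divisors of 408: 1, 2, 3, 4, 6, 8, 12, 17, 24, 34, 51, 68, 102, 136, 204, 408.
Evaluate successive powers at the divisors of 408:
51^1 ≡ 51 (mod 409)
51^2 ≡ 147 (mod 409)
51^3 ≡ 135 (mod 409)
51^4 ≡ 341 (mod 409)
51^6 ≡ 229 (mod 409)
51^8 ≡ 125 (mod 409)
51^12 ≡ 89 (mod 409)
51^17 ≡ 143 (mod 409)
51^24 ≡ 150 (mod 409)
51^34 ≡ 408 (mod 409)
51^51 ≡ 266 (mod 409)
51^68 ≡ 1 (mod 409) ✓
So ord_409(51) = 68.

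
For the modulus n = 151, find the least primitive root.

φ(151) = 151 − 1 = 150 = 2 · 3 · 5^2.
Test candidates g = 2, 3, … against the prime factors q ∈ {2, 3, 5} of φ(151): g is a generator iff g^(150/q) ≢ 1 for every such q.
g = 2: 2^75 ≡ 1 — hits 1, so not a primitive root.
g = 3: 3^75 ≡ 150; 3^50 ≡ 1 — hits 1, so not a primitive root.
g = 4: 4^75 ≡ 1 — hits 1, so not a primitive root.
g = 5: 5^75 ≡ 1 — hits 1, so not a primitive root.
g = 6: 6^75 ≡ 150; 6^50 ≡ 32; 6^30 ≡ 59 — none is 1, so 6 is a primitive root.
Hence the least primitive root of 151 is 6.

6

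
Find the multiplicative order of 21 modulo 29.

28

By Lagrange's theorem, ord_29(21) divides φ(29) = 29 − 1 = 28 = 2^2 · 7.
Divisors of 28: 1, 2, 4, 7, 14, 28.
Evaluate successive powers at the divisors of 28:
21^1 ≡ 21
21^2 ≡ 6
21^4 ≡ 7
21^7 ≡ 12
21^14 ≡ 28
21^28 ≡ 1
Hence ord(21) = 28.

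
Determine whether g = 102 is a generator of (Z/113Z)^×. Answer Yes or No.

No

φ(113) = 113 − 1 = 112 = 2^4 · 7.
An element g generates (Z/113Z)^× iff g^(112/q) ≢ 1 (mod 113) for each prime q ∈ {2, 7}.
102^56 ≡ 1 (mod 113)  [q = 2: ≡ 1 ✗]
102^16 ≡ 106 (mod 113)  [q = 7: ≢ 1 ✓]
The check at q = 2 fails, so 102 generates a proper subgroup.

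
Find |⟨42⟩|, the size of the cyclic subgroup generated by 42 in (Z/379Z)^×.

378

By Lagrange's theorem, ord_379(42) divides φ(379) = 379 − 1 = 378 = 2 · 3^3 · 7.
Divisors of 378: 1, 2, 3, 6, 7, 9, 14, 18, 21, 27, 42, 54, 63, 126, 189, 378.
Test each divisor d:
42^1 ≡ 42 (mod 379)
42^2 ≡ 248 (mod 379)
42^3 ≡ 183 (mod 379)
42^6 ≡ 137 (mod 379)
42^7 ≡ 69 (mod 379)
42^9 ≡ 57 (mod 379)
42^14 ≡ 213 (mod 379)
42^18 ≡ 217 (mod 379)
42^21 ≡ 295 (mod 379)
42^27 ≡ 241 (mod 379)
42^42 ≡ 234 (mod 379)
42^54 ≡ 94 (mod 379)
42^63 ≡ 52 (mod 379)
42^126 ≡ 51 (mod 379)
42^189 ≡ 378 (mod 379)
42^378 ≡ 1 (mod 379) ✓
Therefore the multiplicative order of 42 modulo 379 is 378.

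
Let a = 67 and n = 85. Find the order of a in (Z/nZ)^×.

The order of 67 must divide φ(85) = φ(5·17) = (5−1)·(17−1) = 4·16 = 64 = 2^6.
Divisors of 64: 1, 2, 4, 8, 16, 32, 64.
Test each divisor d:
67^1 ≡ 67
67^2 ≡ 69
67^4 ≡ 1
The smallest such exponent is 4, so the order of 67 is 4.

4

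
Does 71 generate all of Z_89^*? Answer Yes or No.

No

φ(89) = 89 − 1 = 88 = 2^3 · 11.
An element g generates (Z/89Z)^× iff g^(88/q) ≢ 1 (mod 89) for each prime q ∈ {2, 11}.
71^44 ≡ 1 (mod 89)  [q = 2: ≡ 1 ✗]
71^8 ≡ 67 (mod 89)  [q = 11: ≢ 1 ✓]
Since 71^44 ≡ 1, the order of 71 divides 44 < 88, so 71 is not a primitive root.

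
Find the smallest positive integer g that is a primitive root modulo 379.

2

φ(379) = 379 − 1 = 378 = 2 · 3^3 · 7.
g is a primitive root iff g^(378/q) ≢ 1 (mod 379) for each prime q ∈ {2, 3, 7}.
g = 2: 2^189 ≡ 378; 2^126 ≡ 327; 2^54 ≡ 125 — none is 1, so 2 is a primitive root.
So 2 is the smallest generator of (Z/379Z)^×.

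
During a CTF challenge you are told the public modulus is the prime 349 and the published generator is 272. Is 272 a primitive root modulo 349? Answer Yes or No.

No

φ(349) = 349 − 1 = 348 = 2^2 · 3 · 29.
It suffices to check that the order of 272 is not a proper divisor of 348: compute 272^(348/q) for q ∈ {2, 3, 29}.
272^174 ≡ 1 (mod 349)  [q = 2: ≡ 1 ✗]
272^116 ≡ 226 (mod 349)  [q = 3: ≢ 1 ✓]
272^12 ≡ 257 (mod 349)  [q = 29: ≢ 1 ✓]
Since 272^174 ≡ 1, the order of 272 divides 174 < 348, so 272 is not a primitive root.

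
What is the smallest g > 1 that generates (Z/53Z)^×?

φ(53) = 53 − 1 = 52 = 2^2 · 13.
g is a primitive root iff g^(52/q) ≢ 1 (mod 53) for each prime q ∈ {2, 13}.
g = 2: 2^26 ≡ 52; 2^4 ≡ 16 — none is 1, so 2 is a primitive root.
So 2 is the smallest generator of (Z/53Z)^×.

2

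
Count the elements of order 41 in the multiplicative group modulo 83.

40

φ(83) = 83 − 1 = 82 = 2 · 41.
(Z/83Z)^× is cyclic (|G| = 82); a cyclic group of order m has exactly φ(d) elements of each order d | m, and none otherwise.
41 | 82, and φ(41) = 41 − 1 = 40.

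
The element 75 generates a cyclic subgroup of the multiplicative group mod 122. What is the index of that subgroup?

10

The order of 75 must divide φ(122) = φ(2)·φ(61) = 1·60 = 60 = 2^2 · 3 · 5.
Divisors of 60: 1, 2, 3, 4, 5, 6, 10, 12, 15, 20, 30, 60.
Test each divisor d:
75^1 ≡ 75 (mod 122)
75^2 ≡ 13 (mod 122)
75^3 ≡ 121 (mod 122)
75^4 ≡ 47 (mod 122)
75^5 ≡ 109 (mod 122)
75^6 ≡ 1 (mod 122) ✓
So ord_122(75) = 6, hence |⟨75⟩| = 6.
The index is φ(122) / ord(75) = 60 / 6 = 10.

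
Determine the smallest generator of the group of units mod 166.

φ(166) = φ(2)·φ(83) = 1·82 = 82 = 2 · 41.
Test candidates g = 2, 3, … against the prime factors q ∈ {2, 41} of φ(166): g is a generator iff g^(82/q) ≢ 1 for every such q.
g = 2: gcd(2, 166) = 2 > 1, not a unit — skip.
g = 3: 3^41 ≡ 1 — hits 1, so not a primitive root.
g = 4: gcd(4, 166) = 2 > 1, not a unit — skip.
g = 5: 5^41 ≡ 165; 5^2 ≡ 25 — none is 1, so 5 is a primitive root.
The smallest primitive root modulo 166 is 5.

5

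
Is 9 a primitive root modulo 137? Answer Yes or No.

φ(137) = 137 − 1 = 136 = 2^3 · 17.
It suffices to check that the order of 9 is not a proper divisor of 136: compute 9^(136/q) for q ∈ {2, 17}.
9^68 ≡ 1 (mod 137)  [q = 2: ≡ 1 ✗]
9^8 ≡ 88 (mod 137)  [q = 17: ≢ 1 ✓]
9^68 ≡ 1 shows ord(9) | 68, strictly less than φ(137); not a primitive root.

No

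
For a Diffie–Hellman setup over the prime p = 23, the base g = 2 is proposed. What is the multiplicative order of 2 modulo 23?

Since 2 ∈ (Z/23Z)^×, its order divides φ(23) = 23 − 1 = 22 = 2 · 11.
Divisors of 22: 1, 2, 11, 22.
Evaluate successive powers at the divisors of 22:
2^1 ≡ 2
2^2 ≡ 4
2^11 ≡ 1
The smallest such exponent is 11, so the order of 2 is 11.

11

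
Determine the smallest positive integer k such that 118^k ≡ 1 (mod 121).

Since 118 ∈ (Z/121Z)^×, its order divides φ(121) = φ(11^2) = 11·(11−1) = 110 = 2 · 5 · 11.
Divisors of 110: 1, 2, 5, 10, 11, 22, 55, 110.
Evaluate successive powers at the divisors of 110:
118^1 ≡ 118 (mod 121)
118^2 ≡ 9 (mod 121)
118^5 ≡ 120 (mod 121)
118^10 ≡ 1 (mod 121) ✓
So ord_121(118) = 10.

10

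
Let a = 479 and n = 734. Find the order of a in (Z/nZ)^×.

By Lagrange's theorem, ord_734(479) divides φ(734) = φ(2)·φ(367) = 1·366 = 366 = 2 · 3 · 61.
Divisors of 366: 1, 2, 3, 6, 61, 122, 183, 366.
Check 479^d mod 734 for each divisor in increasing order:
479^1 ≡ 479 (mod 734)
479^2 ≡ 433 (mod 734)
479^3 ≡ 419 (mod 734)
479^6 ≡ 135 (mod 734)
479^61 ≡ 83 (mod 734)
479^122 ≡ 283 (mod 734)
479^183 ≡ 1 (mod 734) ✓
Therefore the multiplicative order of 479 modulo 734 is 183.

183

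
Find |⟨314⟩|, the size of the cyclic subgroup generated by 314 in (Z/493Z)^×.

56

The order of 314 must divide φ(493) = φ(17·29) = (17−1)·(29−1) = 16·28 = 448 = 2^6 · 7.
Divisors of 448: 1, 2, 4, 7, 8, 14, 16, 28, 32, 56, 64, 112, 224, 448.
Test each divisor d:
314^1 ≡ 314 (mod 493)
314^2 ≡ 489 (mod 493)
314^4 ≡ 16 (mod 493)
314^7 ≡ 117 (mod 493)
314^8 ≡ 256 (mod 493)
314^14 ≡ 378 (mod 493)
314^16 ≡ 460 (mod 493)
314^28 ≡ 407 (mod 493)
314^32 ≡ 103 (mod 493)
314^56 ≡ 1 (mod 493) ✓
The smallest such exponent is 56, so the order of 314 is 56.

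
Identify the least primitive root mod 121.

φ(121) = φ(11^2) = 11·(11−1) = 110 = 2 · 5 · 11.
g is a primitive root iff g^(110/q) ≢ 1 (mod 121) for each prime q ∈ {2, 5, 11}.
g = 2: 2^55 ≡ 120; 2^22 ≡ 81; 2^10 ≡ 56 — none is 1, so 2 is a primitive root.
So 2 is the smallest generator of (Z/121Z)^×.

2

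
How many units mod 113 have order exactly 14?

φ(113) = 113 − 1 = 112 = 2^4 · 7.
In a cyclic group of order 112, there are φ(d) elements of order d for each divisor d of 112, and zero for non-divisors.
14 = 2 · 7 divides 112, and φ(14) = 6.

6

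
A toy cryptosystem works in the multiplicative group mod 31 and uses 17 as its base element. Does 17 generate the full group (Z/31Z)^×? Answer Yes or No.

Yes

φ(31) = 31 − 1 = 30 = 2 · 3 · 5.
Test 17^(30/q) mod 31 for each prime factor q of 30:
17^15 ≡ 30 (mod 31)  [q = 2: ≢ 1 ✓]
17^10 ≡ 25 (mod 31)  [q = 3: ≢ 1 ✓]
17^6 ≡ 8 (mod 31)  [q = 5: ≢ 1 ✓]
All checks pass, so 17 has order 30 and is a primitive root modulo 31.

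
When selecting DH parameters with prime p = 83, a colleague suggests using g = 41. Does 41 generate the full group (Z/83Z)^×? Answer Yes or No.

φ(83) = 83 − 1 = 82 = 2 · 41.
It suffices to check that the order of 41 is not a proper divisor of 82: compute 41^(82/q) for q ∈ {2, 41}.
41^41 ≡ 1 (mod 83)  [q = 2: ≡ 1 ✗]
41^2 ≡ 21 (mod 83)  [q = 41: ≢ 1 ✓]
The check at q = 2 fails, so 41 generates a proper subgroup.

No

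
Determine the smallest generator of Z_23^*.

φ(23) = 23 − 1 = 22 = 2 · 11.
g is a primitive root iff g^(22/q) ≢ 1 (mod 23) for each prime q ∈ {2, 11}.
g = 2: 2^11 ≡ 1 — hits 1, so not a primitive root.
g = 3: 3^11 ≡ 1 — hits 1, so not a primitive root.
g = 4: 4^11 ≡ 1 — hits 1, so not a primitive root.
g = 5: 5^11 ≡ 22; 5^2 ≡ 2 — none is 1, so 5 is a primitive root.
Hence the least primitive root of 23 is 5.

5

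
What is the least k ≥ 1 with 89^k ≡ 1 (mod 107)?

53

By Lagrange's theorem, ord_107(89) divides φ(107) = 107 − 1 = 106 = 2 · 53.
Divisors of 106: 1, 2, 53, 106.
Check 89^d mod 107 for each divisor in increasing order:
89^1 ≡ 89
89^2 ≡ 3
89^53 ≡ 1
So ord_107(89) = 53.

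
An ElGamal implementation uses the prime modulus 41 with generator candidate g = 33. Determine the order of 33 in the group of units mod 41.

The order of 33 must divide φ(41) = 41 − 1 = 40 = 2^3 · 5.
Divisors of 40: 1, 2, 4, 5, 8, 10, 20, 40.
Compute 33^d (mod 41) for the divisors d until we hit 1:
33^1 ≡ 33 (mod 41)
33^2 ≡ 23 (mod 41)
33^4 ≡ 37 (mod 41)
33^5 ≡ 32 (mod 41)
33^8 ≡ 16 (mod 41)
33^10 ≡ 40 (mod 41)
33^20 ≡ 1 (mod 41) ✓
The smallest such exponent is 20, so the order of 33 is 20.

20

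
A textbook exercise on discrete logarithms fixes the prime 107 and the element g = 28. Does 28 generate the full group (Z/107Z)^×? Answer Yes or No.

Yes

φ(107) = 107 − 1 = 106 = 2 · 53.
Test 28^(106/q) mod 107 for each prime factor q of 106:
28^53 ≡ 106 (mod 107)  [q = 2: ≢ 1 ✓]
28^2 ≡ 35 (mod 107)  [q = 53: ≢ 1 ✓]
All checks pass, so 28 has order 106 and is a primitive root modulo 107.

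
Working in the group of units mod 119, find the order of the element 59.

Since 59 ∈ (Z/119Z)^×, its order divides φ(119) = φ(7·17) = (7−1)·(17−1) = 6·16 = 96 = 2^5 · 3.
Divisors of 96: 1, 2, 3, 4, 6, 8, 12, 16, 24, 32, 48, 96.
Check 59^d mod 119 for each divisor in increasing order:
59^1 ≡ 59 (mod 119)
59^2 ≡ 30 (mod 119)
59^3 ≡ 104 (mod 119)
59^4 ≡ 67 (mod 119)
59^6 ≡ 106 (mod 119)
59^8 ≡ 86 (mod 119)
59^12 ≡ 50 (mod 119)
59^16 ≡ 18 (mod 119)
59^24 ≡ 1 (mod 119) ✓
So ord_119(59) = 24.

24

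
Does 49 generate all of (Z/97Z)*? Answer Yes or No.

φ(97) = 97 − 1 = 96 = 2^5 · 3.
Test 49^(96/q) mod 97 for each prime factor q of 96:
49^48 ≡ 1 (mod 97)  [q = 2: ≡ 1 ✗]
49^32 ≡ 61 (mod 97)  [q = 3: ≢ 1 ✓]
The check at q = 2 fails, so 49 generates a proper subgroup.

No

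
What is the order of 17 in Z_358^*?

89

ord(17) | φ(358) = φ(2)·φ(179) = 1·178 = 178 = 2 · 89.
Divisors of 178: 1, 2, 89, 178.
Check 17^d mod 358 for each divisor in increasing order:
17^1 ≡ 17 (mod 358)
17^2 ≡ 289 (mod 358)
17^89 ≡ 1 (mod 358) ✓
The smallest such exponent is 89, so the order of 17 is 89.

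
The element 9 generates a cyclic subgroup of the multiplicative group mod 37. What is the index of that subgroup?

4

By Lagrange's theorem, ord_37(9) divides φ(37) = 37 − 1 = 36 = 2^2 · 3^2.
Divisors of 36: 1, 2, 3, 4, 6, 9, 12, 18, 36.
Evaluate successive powers at the divisors of 36:
9^1 ≡ 9
9^2 ≡ 7
9^3 ≡ 26
9^4 ≡ 12
9^6 ≡ 10
9^9 ≡ 1
The order of 9 is 9, so the subgroup it generates has 9 elements.
Index = |(Z/37Z)^×| / |⟨9⟩| = 36 / 9 = 4.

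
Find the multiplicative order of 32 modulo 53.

52

The order of 32 must divide φ(53) = 53 − 1 = 52 = 2^2 · 13.
Divisors of 52: 1, 2, 4, 13, 26, 52.
Test each divisor d:
32^1 ≡ 32 (mod 53)
32^2 ≡ 17 (mod 53)
32^4 ≡ 24 (mod 53)
32^13 ≡ 30 (mod 53)
32^26 ≡ 52 (mod 53)
32^52 ≡ 1 (mod 53) ✓
The smallest such exponent is 52, so the order of 32 is 52.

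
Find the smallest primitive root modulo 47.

5

φ(47) = 47 − 1 = 46 = 2 · 23.
g is a primitive root iff g^(46/q) ≢ 1 (mod 47) for each prime q ∈ {2, 23}.
g = 2: 2^23 ≡ 1 — hits 1, so not a primitive root.
g = 3: 3^23 ≡ 1 — hits 1, so not a primitive root.
g = 4: 4^23 ≡ 1 — hits 1, so not a primitive root.
g = 5: 5^23 ≡ 46; 5^2 ≡ 25 — none is 1, so 5 is a primitive root.
Hence the least primitive root of 47 is 5.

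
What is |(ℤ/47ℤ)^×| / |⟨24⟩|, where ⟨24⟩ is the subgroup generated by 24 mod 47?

ord(24) | φ(47) = 47 − 1 = 46 = 2 · 23.
Divisors of 46: 1, 2, 23, 46.
Evaluate successive powers at the divisors of 46:
24^1 ≡ 24
24^2 ≡ 12
24^23 ≡ 1
The order of 24 is 23, so the subgroup it generates has 23 elements.
The index is φ(47) / ord(24) = 46 / 23 = 2.

2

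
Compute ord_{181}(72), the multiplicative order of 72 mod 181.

36

The order of 72 must divide φ(181) = 181 − 1 = 180 = 2^2 · 3^2 · 5.
Divisors of 180: 1, 2, 3, 4, 5, 6, 9, 10, 12, 15, 18, 20, 30, 36, 45, 60, 90, 180.
Evaluate successive powers at the divisors of 180:
72^1 ≡ 72 (mod 181)
72^2 ≡ 116 (mod 181)
72^3 ≡ 26 (mod 181)
72^4 ≡ 62 (mod 181)
72^5 ≡ 120 (mod 181)
72^6 ≡ 133 (mod 181)
72^9 ≡ 19 (mod 181)
72^10 ≡ 101 (mod 181)
72^12 ≡ 132 (mod 181)
72^15 ≡ 174 (mod 181)
72^18 ≡ 180 (mod 181)
72^20 ≡ 65 (mod 181)
72^30 ≡ 49 (mod 181)
72^36 ≡ 1 (mod 181) ✓
So ord_181(72) = 36.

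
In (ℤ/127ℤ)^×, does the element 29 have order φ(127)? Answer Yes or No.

Yes

φ(127) = 127 − 1 = 126 = 2 · 3^2 · 7.
It suffices to check that the order of 29 is not a proper divisor of 126: compute 29^(126/q) for q ∈ {2, 3, 7}.
29^63 ≡ 126 (mod 127)  [q = 2: ≢ 1 ✓]
29^42 ≡ 19 (mod 127)  [q = 3: ≢ 1 ✓]
29^18 ≡ 4 (mod 127)  [q = 7: ≢ 1 ✓]
None equal 1, so ord_127(29) = 126: 29 is a primitive root.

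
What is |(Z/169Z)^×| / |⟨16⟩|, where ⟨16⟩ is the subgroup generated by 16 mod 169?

By Lagrange's theorem, ord_169(16) divides φ(169) = φ(13^2) = 13·(13−1) = 156 = 2^2 · 3 · 13.
Divisors of 156: 1, 2, 3, 4, 6, 12, 13, 26, 39, 52, 78, 156.
Evaluate successive powers at the divisors of 156:
16^1 ≡ 16
16^2 ≡ 87
16^3 ≡ 40
16^4 ≡ 133
16^6 ≡ 79
16^12 ≡ 157
16^13 ≡ 146
16^26 ≡ 22
16^39 ≡ 1
So ord_169(16) = 39, hence |⟨16⟩| = 39.
The index is φ(169) / ord(16) = 156 / 39 = 4.

4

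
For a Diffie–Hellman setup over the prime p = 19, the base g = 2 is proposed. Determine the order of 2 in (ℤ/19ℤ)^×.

Since 2 ∈ (Z/19Z)^×, its order divides φ(19) = 19 − 1 = 18 = 2 · 3^2.
Divisors of 18: 1, 2, 3, 6, 9, 18.
Compute 2^d (mod 19) for the divisors d until we hit 1:
2^1 ≡ 2 (mod 19)
2^2 ≡ 4 (mod 19)
2^3 ≡ 8 (mod 19)
2^6 ≡ 7 (mod 19)
2^9 ≡ 18 (mod 19)
2^18 ≡ 1 (mod 19) ✓
Hence ord(2) = 18.

18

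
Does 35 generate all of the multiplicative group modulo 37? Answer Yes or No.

φ(37) = 37 − 1 = 36 = 2^2 · 3^2.
It suffices to check that the order of 35 is not a proper divisor of 36: compute 35^(36/q) for q ∈ {2, 3}.
35^18 ≡ 36 (mod 37)  [q = 2: ≢ 1 ✓]
35^12 ≡ 26 (mod 37)  [q = 3: ≢ 1 ✓]
Every test exponent gives a nontrivial residue, hence 35 generates the full group.

Yes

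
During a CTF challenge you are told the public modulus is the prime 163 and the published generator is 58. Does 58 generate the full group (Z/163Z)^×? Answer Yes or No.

φ(163) = 163 − 1 = 162 = 2 · 3^4.
Test 58^(162/q) mod 163 for each prime factor q of 162:
58^81 ≡ 1 (mod 163)  [q = 2: ≡ 1 ✗]
58^54 ≡ 1 (mod 163)  [q = 3: ≡ 1 ✗]
Since 58^81 ≡ 1, the order of 58 divides 81 < 162, so 58 is not a primitive root.

No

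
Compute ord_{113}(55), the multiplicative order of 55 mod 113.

By Lagrange's theorem, ord_113(55) divides φ(113) = 113 − 1 = 112 = 2^4 · 7.
Divisors of 112: 1, 2, 4, 7, 8, 14, 16, 28, 56, 112.
Compute 55^d (mod 113) for the divisors d until we hit 1:
55^1 ≡ 55 (mod 113)
55^2 ≡ 87 (mod 113)
55^4 ≡ 111 (mod 113)
55^7 ≡ 35 (mod 113)
55^8 ≡ 4 (mod 113)
55^14 ≡ 95 (mod 113)
55^16 ≡ 16 (mod 113)
55^28 ≡ 98 (mod 113)
55^56 ≡ 112 (mod 113)
55^112 ≡ 1 (mod 113) ✓
Therefore the multiplicative order of 55 modulo 113 is 112.

112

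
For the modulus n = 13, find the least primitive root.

φ(13) = 13 − 1 = 12 = 2^2 · 3.
g is a primitive root iff g^(12/q) ≢ 1 (mod 13) for each prime q ∈ {2, 3}.
g = 2: 2^6 ≡ 12; 2^4 ≡ 3 — none is 1, so 2 is a primitive root.
So 2 is the smallest generator of (Z/13Z)^×.

2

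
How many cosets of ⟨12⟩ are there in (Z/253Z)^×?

20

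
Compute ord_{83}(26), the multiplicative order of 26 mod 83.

41

The order of 26 must divide φ(83) = 83 − 1 = 82 = 2 · 41.
Divisors of 82: 1, 2, 41, 82.
Evaluate successive powers at the divisors of 82:
26^1 ≡ 26 (mod 83)
26^2 ≡ 12 (mod 83)
26^41 ≡ 1 (mod 83) ✓
Therefore the multiplicative order of 26 modulo 83 is 41.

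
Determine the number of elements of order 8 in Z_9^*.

0

φ(9) = φ(3^2) = 3·(3−1) = 6 = 2 · 3.
Since (Z/9Z)^× is cyclic of order 6, the number of elements of order d is φ(d) when d | 6 and 0 otherwise.
Here 6 is not a multiple of 8, so there are no elements of order 8.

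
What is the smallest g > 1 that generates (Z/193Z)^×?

5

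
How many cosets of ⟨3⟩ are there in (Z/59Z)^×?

2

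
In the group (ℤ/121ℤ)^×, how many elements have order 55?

40

φ(121) = φ(11^2) = 11·(11−1) = 110 = 2 · 5 · 11.
(Z/121Z)^× is cyclic (|G| = 110); a cyclic group of order m has exactly φ(d) elements of each order d | m, and none otherwise.
55 = 5 · 11 divides 110, and φ(55) = 40.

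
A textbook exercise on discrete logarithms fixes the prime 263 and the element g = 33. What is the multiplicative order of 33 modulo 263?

By Lagrange's theorem, ord_263(33) divides φ(263) = 263 − 1 = 262 = 2 · 131.
Divisors of 262: 1, 2, 131, 262.
Compute 33^d (mod 263) for the divisors d until we hit 1:
33^1 ≡ 33 (mod 263)
33^2 ≡ 37 (mod 263)
33^131 ≡ 1 (mod 263) ✓
Hence ord(33) = 131.

131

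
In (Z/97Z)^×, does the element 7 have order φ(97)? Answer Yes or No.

φ(97) = 97 − 1 = 96 = 2^5 · 3.
7 is a primitive root mod 97 iff 7^(φ(97)/q) ≢ 1 for every prime q | φ(97), i.e. q ∈ {2, 3}.
7^48 ≡ 96 (mod 97)  [q = 2: ≢ 1 ✓]
7^32 ≡ 35 (mod 97)  [q = 3: ≢ 1 ✓]
All checks pass, so 7 has order 96 and is a primitive root modulo 97.

Yes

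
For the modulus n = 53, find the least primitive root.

2

φ(53) = 53 − 1 = 52 = 2^2 · 13.
g is a primitive root iff g^(52/q) ≢ 1 (mod 53) for each prime q ∈ {2, 13}.
g = 2: 2^26 ≡ 52; 2^4 ≡ 16 — none is 1, so 2 is a primitive root.
The smallest primitive root modulo 53 is 2.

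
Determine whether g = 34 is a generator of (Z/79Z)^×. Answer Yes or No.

φ(79) = 79 − 1 = 78 = 2 · 3 · 13.
Test 34^(78/q) mod 79 for each prime factor q of 78:
34^39 ≡ 78 (mod 79)  [q = 2: ≢ 1 ✓]
34^26 ≡ 23 (mod 79)  [q = 3: ≢ 1 ✓]
34^6 ≡ 22 (mod 79)  [q = 13: ≢ 1 ✓]
None equal 1, so ord_79(34) = 78: 34 is a primitive root.

Yes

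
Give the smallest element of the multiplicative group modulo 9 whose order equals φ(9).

φ(9) = φ(3^2) = 3·(3−1) = 6 = 2 · 3.
Test candidates g = 2, 3, … against the prime factors q ∈ {2, 3} of φ(9): g is a generator iff g^(6/q) ≢ 1 for every such q.
g = 2: 2^3 ≡ 8; 2^2 ≡ 4 — none is 1, so 2 is a primitive root.
So 2 is the smallest generator of (Z/9Z)^×.

2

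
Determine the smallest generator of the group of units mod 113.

3

φ(113) = 113 − 1 = 112 = 2^4 · 7.
Test candidates g = 2, 3, … against the prime factors q ∈ {2, 7} of φ(113): g is a generator iff g^(112/q) ≢ 1 for every such q.
g = 2: 2^56 ≡ 1 — hits 1, so not a primitive root.
g = 3: 3^56 ≡ 112; 3^16 ≡ 49 — none is 1, so 3 is a primitive root.
Hence the least primitive root of 113 is 3.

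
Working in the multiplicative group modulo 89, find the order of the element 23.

88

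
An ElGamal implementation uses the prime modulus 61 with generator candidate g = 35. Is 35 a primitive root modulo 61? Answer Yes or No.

Yes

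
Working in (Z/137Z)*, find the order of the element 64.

The order of 64 must divide φ(137) = 137 − 1 = 136 = 2^3 · 17.
Divisors of 136: 1, 2, 4, 8, 17, 34, 68, 136.
Check 64^d mod 137 for each divisor in increasing order:
64^1 ≡ 64 (mod 137)
64^2 ≡ 123 (mod 137)
64^4 ≡ 59 (mod 137)
64^8 ≡ 56 (mod 137)
64^17 ≡ 136 (mod 137)
64^34 ≡ 1 (mod 137) ✓
The smallest such exponent is 34, so the order of 64 is 34.

34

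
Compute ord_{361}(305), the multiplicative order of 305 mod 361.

19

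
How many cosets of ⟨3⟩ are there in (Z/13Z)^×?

Since 3 ∈ (Z/13Z)^×, its order divides φ(13) = 13 − 1 = 12 = 2^2 · 3.
Divisors of 12: 1, 2, 3, 4, 6, 12.
Compute 3^d (mod 13) for the divisors d until we hit 1:
3^1 ≡ 3
3^2 ≡ 9
3^3 ≡ 1
So ord_13(3) = 3, hence |⟨3⟩| = 3.
The index is φ(13) / ord(3) = 12 / 3 = 4.

4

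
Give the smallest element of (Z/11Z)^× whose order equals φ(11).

2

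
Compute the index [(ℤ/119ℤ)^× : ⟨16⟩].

16

The order of 16 must divide φ(119) = φ(7·17) = (7−1)·(17−1) = 6·16 = 96 = 2^5 · 3.
Divisors of 96: 1, 2, 3, 4, 6, 8, 12, 16, 24, 32, 48, 96.
Evaluate successive powers at the divisors of 96:
16^1 ≡ 16
16^2 ≡ 18
16^3 ≡ 50
16^4 ≡ 86
16^6 ≡ 1
Thus |⟨16⟩| = ord(16) = 6.
Index = |(Z/119Z)^×| / |⟨16⟩| = 96 / 6 = 16.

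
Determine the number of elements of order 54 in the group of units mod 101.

φ(101) = 101 − 1 = 100 = 2^2 · 5^2.
In a cyclic group of order 100, there are φ(d) elements of order d for each divisor d of 100, and zero for non-divisors.
Since 54 ∤ 100, the count is 0.

0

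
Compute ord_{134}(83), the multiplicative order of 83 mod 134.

33

The order of 83 must divide φ(134) = φ(2)·φ(67) = 1·66 = 66 = 2 · 3 · 11.
Divisors of 66: 1, 2, 3, 6, 11, 22, 33, 66.
Check 83^d mod 134 for each divisor in increasing order:
83^1 ≡ 83
83^2 ≡ 55
83^3 ≡ 9
83^6 ≡ 81
83^11 ≡ 29
83^22 ≡ 37
83^33 ≡ 1
So ord_134(83) = 33.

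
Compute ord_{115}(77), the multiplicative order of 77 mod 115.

44

ord(77) | φ(115) = φ(5·23) = (5−1)·(23−1) = 4·22 = 88 = 2^3 · 11.
Divisors of 88: 1, 2, 4, 8, 11, 22, 44, 88.
Evaluate successive powers at the divisors of 88:
77^1 ≡ 77 (mod 115)
77^2 ≡ 64 (mod 115)
77^4 ≡ 71 (mod 115)
77^8 ≡ 96 (mod 115)
77^11 ≡ 93 (mod 115)
77^22 ≡ 24 (mod 115)
77^44 ≡ 1 (mod 115) ✓
Therefore the multiplicative order of 77 modulo 115 is 44.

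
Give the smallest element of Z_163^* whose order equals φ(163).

2

φ(163) = 163 − 1 = 162 = 2 · 3^4.
Test candidates g = 2, 3, … against the prime factors q ∈ {2, 3} of φ(163): g is a generator iff g^(162/q) ≢ 1 for every such q.
g = 2: 2^81 ≡ 162; 2^54 ≡ 104 — none is 1, so 2 is a primitive root.
Hence the least primitive root of 163 is 2.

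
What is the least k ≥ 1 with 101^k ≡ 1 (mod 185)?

ord(101) | φ(185) = φ(5·37) = (5−1)·(37−1) = 4·36 = 144 = 2^4 · 3^2.
Divisors of 144: 1, 2, 3, 4, 6, 8, 9, 12, 16, 18, 24, 36, 48, 72, 144.
Test each divisor d:
101^1 ≡ 101 (mod 185)
101^2 ≡ 26 (mod 185)
101^3 ≡ 36 (mod 185)
101^4 ≡ 121 (mod 185)
101^6 ≡ 1 (mod 185) ✓
The smallest such exponent is 6, so the order of 101 is 6.

6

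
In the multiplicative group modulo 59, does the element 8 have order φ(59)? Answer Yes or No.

Yes

φ(59) = 59 − 1 = 58 = 2 · 29.
It suffices to check that the order of 8 is not a proper divisor of 58: compute 8^(58/q) for q ∈ {2, 29}.
8^29 ≡ 58 (mod 59)  [q = 2: ≢ 1 ✓]
8^2 ≡ 5 (mod 59)  [q = 29: ≢ 1 ✓]
None equal 1, so ord_59(8) = 58: 8 is a primitive root.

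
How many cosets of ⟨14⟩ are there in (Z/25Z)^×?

2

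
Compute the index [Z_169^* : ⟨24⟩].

The order of 24 must divide φ(169) = φ(13^2) = 13·(13−1) = 156 = 2^2 · 3 · 13.
Divisors of 156: 1, 2, 3, 4, 6, 12, 13, 26, 39, 52, 78, 156.
Test each divisor d:
24^1 ≡ 24 (mod 169)
24^2 ≡ 69 (mod 169)
24^3 ≡ 135 (mod 169)
24^4 ≡ 29 (mod 169)
24^6 ≡ 142 (mod 169)
24^12 ≡ 53 (mod 169)
24^13 ≡ 89 (mod 169)
24^26 ≡ 147 (mod 169)
24^39 ≡ 70 (mod 169)
24^52 ≡ 146 (mod 169)
24^78 ≡ 168 (mod 169)
24^156 ≡ 1 (mod 169) ✓
Thus |⟨24⟩| = ord(24) = 156.
Index = |(Z/169Z)^×| / |⟨24⟩| = 156 / 156 = 1.

1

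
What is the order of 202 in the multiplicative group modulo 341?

5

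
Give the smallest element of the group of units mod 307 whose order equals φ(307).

5

φ(307) = 307 − 1 = 306 = 2 · 3^2 · 17.
g is a primitive root iff g^(306/q) ≢ 1 (mod 307) for each prime q ∈ {2, 3, 17}.
g = 2: 2^153 ≡ 306; 2^102 ≡ 1 — hits 1, so not a primitive root.
g = 3: 3^153 ≡ 306; 3^102 ≡ 1 — hits 1, so not a primitive root.
g = 4: 4^153 ≡ 1 — hits 1, so not a primitive root.
g = 5: 5^153 ≡ 306; 5^102 ≡ 289; 5^18 ≡ 81 — none is 1, so 5 is a primitive root.
So 5 is the smallest generator of (Z/307Z)^×.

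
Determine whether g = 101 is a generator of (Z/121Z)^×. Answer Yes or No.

Yes

φ(121) = φ(11^2) = 11·(11−1) = 110 = 2 · 5 · 11.
An element g generates (Z/121Z)^× iff g^(110/q) ≢ 1 (mod 121) for each prime q ∈ {2, 5, 11}.
101^55 ≡ 120 (mod 121)  [q = 2: ≢ 1 ✓]
101^22 ≡ 81 (mod 121)  [q = 5: ≢ 1 ✓]
101^10 ≡ 67 (mod 121)  [q = 11: ≢ 1 ✓]
None equal 1, so ord_121(101) = 110: 101 is a primitive root.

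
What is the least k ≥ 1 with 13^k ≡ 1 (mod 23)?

By Lagrange's theorem, ord_23(13) divides φ(23) = 23 − 1 = 22 = 2 · 11.
Divisors of 22: 1, 2, 11, 22.
Compute 13^d (mod 23) for the divisors d until we hit 1:
13^1 ≡ 13 (mod 23)
13^2 ≡ 8 (mod 23)
13^11 ≡ 1 (mod 23) ✓
So ord_23(13) = 11.

11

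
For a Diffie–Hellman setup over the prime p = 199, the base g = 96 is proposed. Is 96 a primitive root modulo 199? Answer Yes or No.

φ(199) = 199 − 1 = 198 = 2 · 3^2 · 11.
96 is a primitive root mod 199 iff 96^(φ(199)/q) ≢ 1 for every prime q | φ(199), i.e. q ∈ {2, 3, 11}.
96^99 ≡ 198 (mod 199)  [q = 2: ≢ 1 ✓]
96^66 ≡ 1 (mod 199)  [q = 3: ≡ 1 ✗]
96^18 ≡ 139 (mod 199)  [q = 11: ≢ 1 ✓]
96^66 ≡ 1 shows ord(96) | 66, strictly less than φ(199); not a primitive root.

No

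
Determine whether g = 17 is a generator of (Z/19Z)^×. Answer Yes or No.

No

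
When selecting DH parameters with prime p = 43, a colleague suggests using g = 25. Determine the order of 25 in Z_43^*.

21

ord(25) | φ(43) = 43 − 1 = 42 = 2 · 3 · 7.
Divisors of 42: 1, 2, 3, 6, 7, 14, 21, 42.
Check 25^d mod 43 for each divisor in increasing order:
25^1 ≡ 25 (mod 43)
25^2 ≡ 23 (mod 43)
25^3 ≡ 16 (mod 43)
25^6 ≡ 41 (mod 43)
25^7 ≡ 36 (mod 43)
25^14 ≡ 6 (mod 43)
25^21 ≡ 1 (mod 43) ✓
So ord_43(25) = 21.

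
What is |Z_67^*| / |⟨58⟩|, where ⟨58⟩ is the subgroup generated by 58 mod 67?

By Lagrange's theorem, ord_67(58) divides φ(67) = 67 − 1 = 66 = 2 · 3 · 11.
Divisors of 66: 1, 2, 3, 6, 11, 22, 33, 66.
Evaluate successive powers at the divisors of 66:
58^1 ≡ 58
58^2 ≡ 14
58^3 ≡ 8
58^6 ≡ 64
58^11 ≡ 66
58^22 ≡ 1
So ord_67(58) = 22, hence |⟨58⟩| = 22.
Index = |(Z/67Z)^×| / |⟨58⟩| = 66 / 22 = 3.

3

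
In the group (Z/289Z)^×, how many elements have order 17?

φ(289) = φ(17^2) = 17·(17−1) = 272 = 2^4 · 17.
Since (Z/289Z)^× is cyclic of order 272, the number of elements of order d is φ(d) when d | 272 and 0 otherwise.
17 | 272, and φ(17) = 17 − 1 = 16.

16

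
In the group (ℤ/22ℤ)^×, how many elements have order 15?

φ(22) = φ(2)·φ(11) = 1·10 = 10 = 2 · 5.
In a cyclic group of order 10, there are φ(d) elements of order d for each divisor d of 10, and zero for non-divisors.
Here 10 is not a multiple of 15, so there are no elements of order 15.

0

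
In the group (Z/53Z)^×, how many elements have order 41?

0

φ(53) = 53 − 1 = 52 = 2^2 · 13.
Since (Z/53Z)^× is cyclic of order 52, the number of elements of order d is φ(d) when d | 52 and 0 otherwise.
Since 41 ∤ 52, the count is 0.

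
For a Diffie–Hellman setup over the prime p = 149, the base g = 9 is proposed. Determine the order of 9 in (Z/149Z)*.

74

ord(9) | φ(149) = 149 − 1 = 148 = 2^2 · 37.
Divisors of 148: 1, 2, 4, 37, 74, 148.
Test each divisor d:
9^1 ≡ 9
9^2 ≡ 81
9^4 ≡ 5
9^37 ≡ 148
9^74 ≡ 1
Hence ord(9) = 74.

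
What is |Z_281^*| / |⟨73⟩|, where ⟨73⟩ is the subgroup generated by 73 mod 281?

5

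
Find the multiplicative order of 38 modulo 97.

96

Since 38 ∈ (Z/97Z)^×, its order divides φ(97) = 97 − 1 = 96 = 2^5 · 3.
Divisors of 96: 1, 2, 3, 4, 6, 8, 12, 16, 24, 32, 48, 96.
Test each divisor d:
38^1 ≡ 38 (mod 97)
38^2 ≡ 86 (mod 97)
38^3 ≡ 67 (mod 97)
38^4 ≡ 24 (mod 97)
38^6 ≡ 27 (mod 97)
38^8 ≡ 91 (mod 97)
38^12 ≡ 50 (mod 97)
38^16 ≡ 36 (mod 97)
38^24 ≡ 75 (mod 97)
38^32 ≡ 35 (mod 97)
38^48 ≡ 96 (mod 97)
38^96 ≡ 1 (mod 97) ✓
The smallest such exponent is 96, so the order of 38 is 96.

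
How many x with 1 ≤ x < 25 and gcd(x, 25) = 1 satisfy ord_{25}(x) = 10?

φ(25) = φ(5^2) = 5·(5−1) = 20 = 2^2 · 5.
(Z/25Z)^× is cyclic (|G| = 20); a cyclic group of order m has exactly φ(d) elements of each order d | m, and none otherwise.
10 = 2 · 5 divides 20, and φ(10) = 4.

4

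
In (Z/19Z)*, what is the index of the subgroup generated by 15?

1

The order of 15 must divide φ(19) = 19 − 1 = 18 = 2 · 3^2.
Divisors of 18: 1, 2, 3, 6, 9, 18.
Compute 15^d (mod 19) for the divisors d until we hit 1:
15^1 ≡ 15 (mod 19)
15^2 ≡ 16 (mod 19)
15^3 ≡ 12 (mod 19)
15^6 ≡ 11 (mod 19)
15^9 ≡ 18 (mod 19)
15^18 ≡ 1 (mod 19) ✓
Thus |⟨15⟩| = ord(15) = 18.
The index is φ(19) / ord(15) = 18 / 18 = 1.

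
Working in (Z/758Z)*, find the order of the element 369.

189

By Lagrange's theorem, ord_758(369) divides φ(758) = φ(2)·φ(379) = 1·378 = 378 = 2 · 3^3 · 7.
Divisors of 378: 1, 2, 3, 6, 7, 9, 14, 18, 21, 27, 42, 54, 63, 126, 189, 378.
Test each divisor d:
369^1 ≡ 369
369^2 ≡ 479
369^3 ≡ 137
369^6 ≡ 577
369^7 ≡ 673
369^9 ≡ 217
369^14 ≡ 403
369^18 ≡ 93
369^21 ≡ 613
369^27 ≡ 473
369^42 ≡ 559
369^54 ≡ 119
369^63 ≡ 51
369^126 ≡ 327
369^189 ≡ 1
So ord_758(369) = 189.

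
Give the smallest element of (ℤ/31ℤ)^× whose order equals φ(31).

3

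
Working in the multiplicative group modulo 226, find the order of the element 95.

8

By Lagrange's theorem, ord_226(95) divides φ(226) = φ(2)·φ(113) = 1·112 = 112 = 2^4 · 7.
Divisors of 112: 1, 2, 4, 7, 8, 14, 16, 28, 56, 112.
Evaluate successive powers at the divisors of 112:
95^1 ≡ 95 (mod 226)
95^2 ≡ 211 (mod 226)
95^4 ≡ 225 (mod 226)
95^7 ≡ 69 (mod 226)
95^8 ≡ 1 (mod 226) ✓
The smallest such exponent is 8, so the order of 95 is 8.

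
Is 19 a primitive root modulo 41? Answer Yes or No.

φ(41) = 41 − 1 = 40 = 2^3 · 5.
19 is a primitive root mod 41 iff 19^(φ(41)/q) ≢ 1 for every prime q | φ(41), i.e. q ∈ {2, 5}.
19^20 ≡ 40 (mod 41)  [q = 2: ≢ 1 ✓]
19^8 ≡ 37 (mod 41)  [q = 5: ≢ 1 ✓]
Every test exponent gives a nontrivial residue, hence 19 generates the full group.

Yes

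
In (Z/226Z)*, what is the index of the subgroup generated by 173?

4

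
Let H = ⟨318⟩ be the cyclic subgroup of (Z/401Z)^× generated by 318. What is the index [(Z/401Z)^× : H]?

80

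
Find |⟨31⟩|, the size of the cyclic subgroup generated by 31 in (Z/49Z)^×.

6

Since 31 ∈ (Z/49Z)^×, its order divides φ(49) = φ(7^2) = 7·(7−1) = 42 = 2 · 3 · 7.
Divisors of 42: 1, 2, 3, 6, 7, 14, 21, 42.
Compute 31^d (mod 49) for the divisors d until we hit 1:
31^1 ≡ 31 (mod 49)
31^2 ≡ 30 (mod 49)
31^3 ≡ 48 (mod 49)
31^6 ≡ 1 (mod 49) ✓
So ord_49(31) = 6.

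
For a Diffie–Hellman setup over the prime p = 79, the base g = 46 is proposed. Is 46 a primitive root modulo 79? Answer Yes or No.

No

φ(79) = 79 − 1 = 78 = 2 · 3 · 13.
46 is a primitive root mod 79 iff 46^(φ(79)/q) ≢ 1 for every prime q | φ(79), i.e. q ∈ {2, 3, 13}.
46^39 ≡ 1 (mod 79)  [q = 2: ≡ 1 ✗]
46^26 ≡ 1 (mod 79)  [q = 3: ≡ 1 ✗]
46^6 ≡ 64 (mod 79)  [q = 13: ≢ 1 ✓]
Since 46^39 ≡ 1, the order of 46 divides 39 < 78, so 46 is not a primitive root.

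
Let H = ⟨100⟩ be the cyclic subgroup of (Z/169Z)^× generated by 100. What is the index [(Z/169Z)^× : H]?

By Lagrange's theorem, ord_169(100) divides φ(169) = φ(13^2) = 13·(13−1) = 156 = 2^2 · 3 · 13.
Divisors of 156: 1, 2, 3, 4, 6, 12, 13, 26, 39, 52, 78, 156.
Check 100^d mod 169 for each divisor in increasing order:
100^1 ≡ 100 (mod 169)
100^2 ≡ 29 (mod 169)
100^3 ≡ 27 (mod 169)
100^4 ≡ 165 (mod 169)
100^6 ≡ 53 (mod 169)
100^12 ≡ 105 (mod 169)
100^13 ≡ 22 (mod 169)
100^26 ≡ 146 (mod 169)
100^39 ≡ 1 (mod 169) ✓
So ord_169(100) = 39, hence |⟨100⟩| = 39.
Index = |(Z/169Z)^×| / |⟨100⟩| = 156 / 39 = 4.

4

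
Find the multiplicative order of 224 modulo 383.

191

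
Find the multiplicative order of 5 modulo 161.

ord(5) | φ(161) = φ(7·23) = (7−1)·(23−1) = 6·22 = 132 = 2^2 · 3 · 11.
Divisors of 132: 1, 2, 3, 4, 6, 11, 12, 22, 33, 44, 66, 132.
Compute 5^d (mod 161) for the divisors d until we hit 1:
5^1 ≡ 5
5^2 ≡ 25
5^3 ≡ 125
5^4 ≡ 142
5^6 ≡ 8
5^11 ≡ 45
5^12 ≡ 64
5^22 ≡ 93
5^33 ≡ 160
5^44 ≡ 116
5^66 ≡ 1
Therefore the multiplicative order of 5 modulo 161 is 66.

66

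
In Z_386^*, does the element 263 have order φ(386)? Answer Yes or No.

φ(386) = φ(2)·φ(193) = 1·192 = 192 = 2^6 · 3.
Test 263^(192/q) mod 386 for each prime factor q of 192:
263^96 ≡ 385 (mod 386)  [q = 2: ≢ 1 ✓]
263^64 ≡ 277 (mod 386)  [q = 3: ≢ 1 ✓]
Every test exponent gives a nontrivial residue, hence 263 generates the full group.

Yes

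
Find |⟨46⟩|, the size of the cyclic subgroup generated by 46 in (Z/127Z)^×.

126

Since 46 ∈ (Z/127Z)^×, its order divides φ(127) = 127 − 1 = 126 = 2 · 3^2 · 7.
Divisors of 126: 1, 2, 3, 6, 7, 9, 14, 18, 21, 42, 63, 126.
Test each divisor d:
46^1 ≡ 46 (mod 127)
46^2 ≡ 84 (mod 127)
46^3 ≡ 54 (mod 127)
46^6 ≡ 122 (mod 127)
46^7 ≡ 24 (mod 127)
46^9 ≡ 111 (mod 127)
46^14 ≡ 68 (mod 127)
46^18 ≡ 2 (mod 127)
46^21 ≡ 108 (mod 127)
46^42 ≡ 107 (mod 127)
46^63 ≡ 126 (mod 127)
46^126 ≡ 1 (mod 127) ✓
Hence ord(46) = 126.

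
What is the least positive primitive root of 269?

2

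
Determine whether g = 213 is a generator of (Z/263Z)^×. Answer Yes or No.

Yes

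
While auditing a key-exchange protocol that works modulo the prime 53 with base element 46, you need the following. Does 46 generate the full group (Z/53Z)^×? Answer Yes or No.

φ(53) = 53 − 1 = 52 = 2^2 · 13.
46 is a primitive root mod 53 iff 46^(φ(53)/q) ≢ 1 for every prime q | φ(53), i.e. q ∈ {2, 13}.
46^26 ≡ 1 (mod 53)  [q = 2: ≡ 1 ✗]
46^4 ≡ 16 (mod 53)  [q = 13: ≢ 1 ✓]
Since 46^26 ≡ 1, the order of 46 divides 26 < 52, so 46 is not a primitive root.

No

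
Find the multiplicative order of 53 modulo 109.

Since 53 ∈ (Z/109Z)^×, its order divides φ(109) = 109 − 1 = 108 = 2^2 · 3^3.
Divisors of 108: 1, 2, 3, 4, 6, 9, 12, 18, 27, 36, 54, 108.
Compute 53^d (mod 109) for the divisors d until we hit 1:
53^1 ≡ 53 (mod 109)
53^2 ≡ 84 (mod 109)
53^3 ≡ 92 (mod 109)
53^4 ≡ 80 (mod 109)
53^6 ≡ 71 (mod 109)
53^9 ≡ 101 (mod 109)
53^12 ≡ 27 (mod 109)
53^18 ≡ 64 (mod 109)
53^27 ≡ 33 (mod 109)
53^36 ≡ 63 (mod 109)
53^54 ≡ 108 (mod 109)
53^108 ≡ 1 (mod 109) ✓
Hence ord(53) = 108.

108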